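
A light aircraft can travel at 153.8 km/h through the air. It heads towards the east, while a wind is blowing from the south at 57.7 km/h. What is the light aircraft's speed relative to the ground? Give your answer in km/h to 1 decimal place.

Taking east as x and north as y: velocity relative to the air = (153.800, 0.000) km/h; the air relative to ground = (0.000, 57.700) km/h.
Velocity relative to ground = (153.800, 0.000) + (0.000, 57.700) = (153.800, 57.700) km/h.
Speed = |(153.800, 57.700)| = 164.267 km/h.

164.3 km/h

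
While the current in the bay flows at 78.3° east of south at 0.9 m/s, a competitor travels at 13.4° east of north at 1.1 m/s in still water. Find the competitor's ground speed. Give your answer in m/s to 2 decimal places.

Taking east as x and north as y: velocity relative to the water = (0.255, 1.070) m/s; the water relative to ground = (0.881, -0.183) m/s.
Velocity relative to ground = (0.255, 1.070) + (0.881, -0.183) = (1.136, 0.888) m/s.
Speed = |(1.136, 0.888)| = 1.442 m/s.

1.44 m/s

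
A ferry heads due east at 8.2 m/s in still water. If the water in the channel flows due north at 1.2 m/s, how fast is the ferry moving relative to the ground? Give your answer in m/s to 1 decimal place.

Taking east as x and north as y: velocity relative to the water = (8.200, 0.000) m/s; the water relative to ground = (0.000, 1.200) m/s.
Velocity relative to ground = (8.200, 0.000) + (0.000, 1.200) = (8.200, 1.200) m/s.
Speed = |(8.200, 1.200)| = 8.287 m/s.

8.3 m/s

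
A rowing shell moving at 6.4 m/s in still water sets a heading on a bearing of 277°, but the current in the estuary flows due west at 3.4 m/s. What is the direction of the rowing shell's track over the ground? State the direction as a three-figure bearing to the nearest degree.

275°

Taking east as x and north as y: velocity relative to the water = (-6.352, 0.780) m/s; the water relative to ground = (-3.400, 0.000) m/s.
Velocity relative to ground = (-6.352, 0.780) + (-3.400, 0.000) = (-9.752, 0.780) m/s.
Bearing = atan2(-9.75, 0.78) = 274.57° clockwise from north.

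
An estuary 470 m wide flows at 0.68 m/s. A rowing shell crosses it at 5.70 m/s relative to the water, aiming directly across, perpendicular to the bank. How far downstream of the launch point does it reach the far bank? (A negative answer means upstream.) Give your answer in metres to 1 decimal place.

Perpendicular speed = 5.700 m/s; crossing time = 470 / 5.700 = 82.456 s.
Net downstream speed = 0.680 m/s.
Drift = 0.680 × 82.456 = 56.070 m (downstream).

56.1 m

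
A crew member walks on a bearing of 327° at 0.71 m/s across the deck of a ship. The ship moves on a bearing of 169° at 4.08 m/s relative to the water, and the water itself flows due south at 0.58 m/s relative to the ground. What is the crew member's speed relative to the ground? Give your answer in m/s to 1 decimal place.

4.0 m/s

In east/north components (m/s): crew member relative to ship = (-0.387, 0.595); ship relative to water = (0.779, -4.005); water relative to ground = (0.000, -0.580).
Sum = (0.392, -3.990) m/s.
Speed = |(0.392, -3.990)| = 4.009 m/s.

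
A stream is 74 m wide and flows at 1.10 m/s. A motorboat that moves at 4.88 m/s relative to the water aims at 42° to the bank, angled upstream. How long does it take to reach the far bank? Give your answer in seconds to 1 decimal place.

22.7 s

The component of the motorboat's velocity perpendicular to the bank is 4.88 × sin 42° = 3.265 m/s.
The current is parallel to the bank, so it does not affect the crossing time.
Time = 74 / 3.265 = 22.662 s.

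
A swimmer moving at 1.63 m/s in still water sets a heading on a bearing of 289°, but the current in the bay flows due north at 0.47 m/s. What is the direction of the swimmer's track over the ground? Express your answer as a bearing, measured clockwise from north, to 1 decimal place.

303.0°

Taking east as x and north as y: velocity relative to the water = (-1.541, 0.531) m/s; the water relative to ground = (0.000, 0.470) m/s.
Velocity relative to ground = (-1.541, 0.531) + (0.000, 0.470) = (-1.541, 1.001) m/s.
Bearing = atan2(-1.54, 1.00) = 303.00° clockwise from north.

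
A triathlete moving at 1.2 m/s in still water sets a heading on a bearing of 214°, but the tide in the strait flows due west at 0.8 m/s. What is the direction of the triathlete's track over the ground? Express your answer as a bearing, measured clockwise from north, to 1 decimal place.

235.9°

Taking east as x and north as y: velocity relative to the water = (-0.671, -0.995) m/s; the water relative to ground = (-0.800, 0.000) m/s.
Velocity relative to ground = (-0.671, -0.995) + (-0.800, 0.000) = (-1.471, -0.995) m/s.
Bearing = atan2(-1.47, -0.99) = 235.93° clockwise from north.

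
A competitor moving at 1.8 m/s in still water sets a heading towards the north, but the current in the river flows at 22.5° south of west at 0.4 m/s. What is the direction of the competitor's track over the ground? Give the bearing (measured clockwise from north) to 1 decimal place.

347.4°

Taking east as x and north as y: velocity relative to the water = (0.000, 1.800) m/s; the water relative to ground = (-0.370, -0.153) m/s.
Velocity relative to ground = (0.000, 1.800) + (-0.370, -0.153) = (-0.370, 1.647) m/s.
Bearing = atan2(-0.37, 1.65) = 347.35° clockwise from north.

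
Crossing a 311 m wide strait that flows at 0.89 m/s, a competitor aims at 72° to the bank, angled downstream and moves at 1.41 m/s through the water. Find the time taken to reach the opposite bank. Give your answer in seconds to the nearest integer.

The component of the competitor's velocity perpendicular to the bank is 1.41 × sin 72° = 1.341 m/s.
Only the cross-stream component determines the crossing time; the current contributes nothing perpendicular to the bank.
Time = 311 / 1.341 = 231.918 s.

232 s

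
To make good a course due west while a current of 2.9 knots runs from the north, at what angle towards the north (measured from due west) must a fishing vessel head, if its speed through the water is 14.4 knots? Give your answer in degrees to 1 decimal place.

11.6°

The current pushes perpendicular to the desired track; the heading must have a component into the current equal to 2.9 knots: 14.4 sin θ = 2.9.
sin θ = 0.2014, so θ = 11.618°.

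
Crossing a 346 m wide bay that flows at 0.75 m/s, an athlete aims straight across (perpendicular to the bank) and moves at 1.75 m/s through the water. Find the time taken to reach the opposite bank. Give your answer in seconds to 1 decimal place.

The component of the athlete's velocity perpendicular to the bank is 1.75 m/s.
The current is parallel to the bank, so it does not affect the crossing time.
Time = 346 / 1.750 = 197.714 s.

197.7 s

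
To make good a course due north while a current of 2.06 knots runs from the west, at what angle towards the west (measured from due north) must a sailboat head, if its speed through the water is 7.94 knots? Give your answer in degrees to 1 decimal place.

The current pushes perpendicular to the desired track; the heading must have a component into the current equal to 2.06 knots: 7.94 sin θ = 2.06.
sin θ = 0.2594, so θ = 15.037°.

15.0°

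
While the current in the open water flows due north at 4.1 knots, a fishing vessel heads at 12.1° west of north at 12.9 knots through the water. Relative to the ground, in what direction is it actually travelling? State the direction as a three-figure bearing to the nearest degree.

Taking east as x and north as y: velocity relative to the water = (-2.704, 12.613) knots; the water relative to ground = (0.000, 4.100) knots.
Velocity relative to ground = (-2.704, 12.613) + (0.000, 4.100) = (-2.704, 16.713) knots.
Bearing = atan2(-2.70, 16.71) = 350.81° clockwise from north.

351°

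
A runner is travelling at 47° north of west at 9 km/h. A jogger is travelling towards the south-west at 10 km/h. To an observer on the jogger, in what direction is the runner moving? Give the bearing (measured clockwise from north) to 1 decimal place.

003.9°

Taking east as x and north as y: runner velocity = (-6.138, 6.582) km/h; jogger velocity = (-7.071, -7.071) km/h.
Velocity of runner relative to jogger = (-6.138, 6.582) − (-7.071, -7.071) = (0.933, 13.653) km/h.
Bearing = atan2(0.93, 13.65) = 3.91° clockwise from north.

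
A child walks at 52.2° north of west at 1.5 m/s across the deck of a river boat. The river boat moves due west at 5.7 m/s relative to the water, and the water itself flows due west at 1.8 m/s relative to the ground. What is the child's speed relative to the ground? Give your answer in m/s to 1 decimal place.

In east/north components (m/s): child relative to river boat = (-0.919, 1.185); river boat relative to water = (-5.700, 0.000); water relative to ground = (-1.800, 0.000).
Sum = (-8.419, 1.185) m/s.
Speed = |(-8.419, 1.185)| = 8.502 m/s.

8.5 m/s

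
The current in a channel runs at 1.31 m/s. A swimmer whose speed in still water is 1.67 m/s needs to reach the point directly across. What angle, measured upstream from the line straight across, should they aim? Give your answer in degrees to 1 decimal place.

51.7°

To cancel the current, the upstream component of the swimmer's velocity must equal the flow: 1.67 sin θ = 1.31.
sin θ = 1.31 / 1.67 = 0.7844.
θ = arcsin(0.7844) = 51.668°.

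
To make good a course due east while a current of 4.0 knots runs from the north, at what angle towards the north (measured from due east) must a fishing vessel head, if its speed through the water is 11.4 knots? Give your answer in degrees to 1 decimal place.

20.5°

The current pushes perpendicular to the desired track; the heading must have a component into the current equal to 4.0 knots: 11.4 sin θ = 4.0.
sin θ = 0.3509, so θ = 20.541°.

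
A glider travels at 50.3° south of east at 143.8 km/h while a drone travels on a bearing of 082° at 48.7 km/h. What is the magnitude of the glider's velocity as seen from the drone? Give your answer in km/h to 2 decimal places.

125.26 km/h

Taking east as x and north as y: glider velocity = (91.855, -110.640) km/h; drone velocity = (48.226, 6.778) km/h.
Velocity of glider relative to drone = (91.855, -110.640) − (48.226, 6.778) = (43.629, -117.417) km/h.
Magnitude = |(43.629, -117.417)| = 125.261 km/h.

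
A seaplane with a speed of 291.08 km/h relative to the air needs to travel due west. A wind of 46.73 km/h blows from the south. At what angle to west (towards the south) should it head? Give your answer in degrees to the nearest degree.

9°

The wind pushes perpendicular to the desired track; the heading must have a component into the wind equal to 46.73 km/h: 291.08 sin θ = 46.73.
sin θ = 0.1605, so θ = 9.238°.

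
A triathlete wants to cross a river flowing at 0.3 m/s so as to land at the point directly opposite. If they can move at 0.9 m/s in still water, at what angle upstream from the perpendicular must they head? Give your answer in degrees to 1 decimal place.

19.5°

To cancel the current, the upstream component of the triathlete's velocity must equal the flow: 0.9 sin θ = 0.3.
sin θ = 0.3 / 0.9 = 0.3333.
θ = arcsin(0.3333) = 19.471°.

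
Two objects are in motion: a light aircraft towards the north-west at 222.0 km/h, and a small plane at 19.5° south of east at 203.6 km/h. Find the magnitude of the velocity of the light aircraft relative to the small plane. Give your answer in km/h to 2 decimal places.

Taking east as x and north as y: light aircraft velocity = (-156.978, 156.978) km/h; small plane velocity = (191.922, -67.963) km/h.
Velocity of light aircraft relative to small plane = (-156.978, 156.978) − (191.922, -67.963) = (-348.900, 224.941) km/h.
Magnitude = |(-348.900, 224.941)| = 415.126 km/h.

415.13 km/h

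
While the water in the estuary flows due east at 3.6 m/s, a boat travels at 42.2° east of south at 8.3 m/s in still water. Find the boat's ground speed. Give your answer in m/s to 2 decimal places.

11.04 m/s

Taking east as x and north as y: velocity relative to the water = (5.575, -6.149) m/s; the water relative to ground = (3.600, 0.000) m/s.
Velocity relative to ground = (5.575, -6.149) + (3.600, 0.000) = (9.175, -6.149) m/s.
Speed = |(9.175, -6.149)| = 11.045 m/s.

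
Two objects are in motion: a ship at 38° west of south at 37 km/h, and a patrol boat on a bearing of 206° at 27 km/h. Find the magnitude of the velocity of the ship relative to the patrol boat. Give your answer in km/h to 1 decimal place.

Taking east as x and north as y: ship velocity = (-22.779, -29.156) km/h; patrol boat velocity = (-11.836, -24.267) km/h.
Velocity of ship relative to patrol boat = (-22.779, -29.156) − (-11.836, -24.267) = (-10.943, -4.889) km/h.
Magnitude = |(-10.943, -4.889)| = 11.986 km/h.

12.0 km/h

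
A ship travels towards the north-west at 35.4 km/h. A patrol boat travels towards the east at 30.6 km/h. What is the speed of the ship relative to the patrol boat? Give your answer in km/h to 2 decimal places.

61.00 km/h

Taking east as x and north as y: ship velocity = (-25.032, 25.032) km/h; patrol boat velocity = (30.600, 0.000) km/h.
Velocity of ship relative to patrol boat = (-25.032, 25.032) − (30.600, 0.000) = (-55.632, 25.032) km/h.
Magnitude = |(-55.632, 25.032)| = 61.004 km/h.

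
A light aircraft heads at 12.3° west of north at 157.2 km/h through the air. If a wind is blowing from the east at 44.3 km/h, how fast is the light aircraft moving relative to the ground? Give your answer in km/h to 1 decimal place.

172.2 km/h

Taking east as x and north as y: velocity relative to the air = (-33.488, 153.592) km/h; the air relative to ground = (-44.300, 0.000) km/h.
Velocity relative to ground = (-33.488, 153.592) + (-44.300, 0.000) = (-77.788, 153.592) km/h.
Speed = |(-77.788, 153.592)| = 172.167 km/h.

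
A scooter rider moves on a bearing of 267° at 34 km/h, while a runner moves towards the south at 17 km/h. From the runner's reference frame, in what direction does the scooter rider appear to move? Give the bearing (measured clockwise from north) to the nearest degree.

294°

Taking east as x and north as y: scooter rider velocity = (-33.953, -1.779) km/h; runner velocity = (0.000, -17.000) km/h.
Velocity of scooter rider relative to runner = (-33.953, -1.779) − (0.000, -17.000) = (-33.953, 15.221) km/h.
Bearing = atan2(-33.95, 15.22) = 294.15° clockwise from north.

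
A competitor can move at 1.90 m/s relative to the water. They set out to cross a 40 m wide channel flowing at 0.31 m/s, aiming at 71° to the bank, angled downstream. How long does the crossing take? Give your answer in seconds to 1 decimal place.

22.3 s

The component of the competitor's velocity perpendicular to the bank is 1.90 × sin 71° = 1.796 m/s.
The flow acts along the bank and has no component across it.
Time = 40 / 1.796 = 22.266 s.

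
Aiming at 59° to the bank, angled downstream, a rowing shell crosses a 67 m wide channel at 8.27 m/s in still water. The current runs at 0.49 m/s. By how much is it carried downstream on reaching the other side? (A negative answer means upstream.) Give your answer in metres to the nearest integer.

45 m

Perpendicular speed = 7.089 m/s; crossing time = 67 / 7.089 = 9.452 s.
Net downstream speed = 4.749 m/s.
Drift = 4.749 × 9.452 = 44.889 m (downstream).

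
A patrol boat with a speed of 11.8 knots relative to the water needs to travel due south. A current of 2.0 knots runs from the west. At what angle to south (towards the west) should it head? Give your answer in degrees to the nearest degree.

10°

The current pushes perpendicular to the desired track; the heading must have a component into the current equal to 2.0 knots: 11.8 sin θ = 2.0.
sin θ = 0.1695, so θ = 9.758°.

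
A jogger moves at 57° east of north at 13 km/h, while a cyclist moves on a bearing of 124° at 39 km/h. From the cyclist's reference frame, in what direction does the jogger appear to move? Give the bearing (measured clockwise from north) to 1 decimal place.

Taking east as x and north as y: jogger velocity = (10.903, 7.080) km/h; cyclist velocity = (32.332, -21.809) km/h.
Velocity of jogger relative to cyclist = (10.903, 7.080) − (32.332, -21.809) = (-21.430, 28.889) km/h.
Bearing = atan2(-21.43, 28.89) = 323.43° clockwise from north.

323.4°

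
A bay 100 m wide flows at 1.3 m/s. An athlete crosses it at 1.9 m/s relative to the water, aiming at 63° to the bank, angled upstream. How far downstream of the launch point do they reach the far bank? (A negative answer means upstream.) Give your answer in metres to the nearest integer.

Perpendicular speed = 1.693 m/s; crossing time = 100 / 1.693 = 59.070 s.
Net downstream speed = 0.437 m/s.
Drift = 0.437 × 59.070 = 25.838 m (downstream).

26 m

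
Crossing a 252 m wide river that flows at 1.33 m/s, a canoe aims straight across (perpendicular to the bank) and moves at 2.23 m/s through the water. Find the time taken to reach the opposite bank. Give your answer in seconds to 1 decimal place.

The component of the canoe's velocity perpendicular to the bank is 2.23 m/s.
Only the cross-stream component determines the crossing time; the current contributes nothing perpendicular to the bank.
Time = 252 / 2.230 = 113.004 s.

113.0 s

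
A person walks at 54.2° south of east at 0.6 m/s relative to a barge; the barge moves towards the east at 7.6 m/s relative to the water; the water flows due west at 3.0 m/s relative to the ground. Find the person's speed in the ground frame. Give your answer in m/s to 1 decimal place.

In east/north components (m/s): person relative to barge = (0.351, -0.487); barge relative to water = (7.600, 0.000); water relative to ground = (-3.000, 0.000).
Sum = (4.951, -0.487) m/s.
Speed = |(4.951, -0.487)| = 4.975 m/s.

5.0 m/s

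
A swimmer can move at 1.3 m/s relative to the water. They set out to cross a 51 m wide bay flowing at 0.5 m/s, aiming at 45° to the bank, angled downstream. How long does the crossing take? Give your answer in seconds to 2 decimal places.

The component of the swimmer's velocity perpendicular to the bank is 1.3 × sin 45° = 0.919 m/s.
The current is parallel to the bank, so it does not affect the crossing time.
Time = 51 / 0.919 = 55.481 s.

55.48 s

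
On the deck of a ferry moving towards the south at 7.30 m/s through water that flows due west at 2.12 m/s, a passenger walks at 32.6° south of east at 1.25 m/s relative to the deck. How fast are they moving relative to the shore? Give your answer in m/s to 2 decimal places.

In east/north components (m/s): passenger relative to ferry = (1.053, -0.673); ferry relative to water = (0.000, -7.300); water relative to ground = (-2.120, 0.000).
Sum = (-1.067, -7.973) m/s.
Speed = |(-1.067, -7.973)| = 8.045 m/s.

8.04 m/s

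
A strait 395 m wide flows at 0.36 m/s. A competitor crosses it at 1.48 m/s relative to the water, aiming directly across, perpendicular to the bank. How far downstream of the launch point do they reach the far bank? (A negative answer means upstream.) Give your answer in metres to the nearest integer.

Perpendicular speed = 1.480 m/s; crossing time = 395 / 1.480 = 266.892 s.
Net downstream speed = 0.360 m/s.
Drift = 0.360 × 266.892 = 96.081 m (downstream).

96 m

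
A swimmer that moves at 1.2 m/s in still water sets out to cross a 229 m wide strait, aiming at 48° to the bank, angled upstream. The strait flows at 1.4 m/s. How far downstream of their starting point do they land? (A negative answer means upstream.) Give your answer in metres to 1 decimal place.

153.3 m

Perpendicular speed = 0.892 m/s; crossing time = 229 / 0.892 = 256.792 s.
Net downstream speed = 0.597 m/s.
Drift = 0.597 × 256.792 = 153.316 m (downstream).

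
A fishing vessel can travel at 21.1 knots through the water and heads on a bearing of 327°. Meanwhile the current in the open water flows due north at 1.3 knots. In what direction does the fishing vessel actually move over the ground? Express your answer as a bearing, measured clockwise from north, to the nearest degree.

329°

Taking east as x and north as y: velocity relative to the water = (-11.492, 17.696) knots; the water relative to ground = (0.000, 1.300) knots.
Velocity relative to ground = (-11.492, 17.696) + (0.000, 1.300) = (-11.492, 18.996) knots.
Bearing = atan2(-11.49, 19.00) = 328.83° clockwise from north.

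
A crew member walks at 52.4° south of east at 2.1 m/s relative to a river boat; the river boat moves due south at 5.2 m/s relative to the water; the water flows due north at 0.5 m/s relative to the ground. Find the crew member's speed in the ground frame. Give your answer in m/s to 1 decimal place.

In east/north components (m/s): crew member relative to river boat = (1.281, -1.664); river boat relative to water = (0.000, -5.200); water relative to ground = (0.000, 0.500).
Sum = (1.281, -6.364) m/s.
Speed = |(1.281, -6.364)| = 6.492 m/s.

6.5 m/s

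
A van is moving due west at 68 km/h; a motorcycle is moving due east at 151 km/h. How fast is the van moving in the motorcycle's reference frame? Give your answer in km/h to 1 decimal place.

219.0 km/h

Taking east as x and north as y: van velocity = (-68.000, 0.000) km/h; motorcycle velocity = (151.000, 0.000) km/h.
Velocity of van relative to motorcycle = (-68.000, 0.000) − (151.000, 0.000) = (-219.000, 0.000) km/h.
Magnitude = |(-219.000, 0.000)| = 219.000 km/h.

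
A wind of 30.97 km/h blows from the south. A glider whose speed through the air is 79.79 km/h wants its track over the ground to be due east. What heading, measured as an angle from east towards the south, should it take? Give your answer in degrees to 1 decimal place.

22.8°

The wind pushes perpendicular to the desired track; the heading must have a component into the wind equal to 30.97 km/h: 79.79 sin θ = 30.97.
sin θ = 0.3881, so θ = 22.839°.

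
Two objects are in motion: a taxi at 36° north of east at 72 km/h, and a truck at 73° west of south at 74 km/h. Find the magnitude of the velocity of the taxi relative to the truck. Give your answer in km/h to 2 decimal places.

144.00 km/h

Taking east as x and north as y: taxi velocity = (58.249, 42.321) km/h; truck velocity = (-70.767, -21.636) km/h.
Velocity of taxi relative to truck = (58.249, 42.321) − (-70.767, -21.636) = (129.016, 63.956) km/h.
Magnitude = |(129.016, 63.956)| = 143.998 km/h.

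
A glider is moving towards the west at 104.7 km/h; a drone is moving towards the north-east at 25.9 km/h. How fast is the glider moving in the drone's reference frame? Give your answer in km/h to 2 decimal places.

Taking east as x and north as y: glider velocity = (-104.700, 0.000) km/h; drone velocity = (18.314, 18.314) km/h.
Velocity of glider relative to drone = (-104.700, 0.000) − (18.314, 18.314) = (-123.014, -18.314) km/h.
Magnitude = |(-123.014, -18.314)| = 124.370 km/h.

124.37 km/h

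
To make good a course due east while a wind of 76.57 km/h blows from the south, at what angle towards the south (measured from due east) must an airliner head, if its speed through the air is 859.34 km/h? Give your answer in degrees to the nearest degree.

5°

The wind pushes perpendicular to the desired track; the heading must have a component into the wind equal to 76.57 km/h: 859.34 sin θ = 76.57.
sin θ = 0.0891, so θ = 5.112°.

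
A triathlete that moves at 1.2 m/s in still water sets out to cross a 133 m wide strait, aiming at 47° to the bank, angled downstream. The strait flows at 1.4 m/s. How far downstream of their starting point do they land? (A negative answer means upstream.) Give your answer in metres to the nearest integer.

Perpendicular speed = 0.878 m/s; crossing time = 133 / 0.878 = 151.545 s.
Net downstream speed = 2.218 m/s.
Drift = 2.218 × 151.545 = 336.188 m (downstream).

336 m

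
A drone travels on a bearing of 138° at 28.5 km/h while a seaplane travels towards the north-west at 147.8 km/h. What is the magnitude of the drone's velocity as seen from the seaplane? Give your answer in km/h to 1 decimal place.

Taking east as x and north as y: drone velocity = (19.070, -21.180) km/h; seaplane velocity = (-104.510, 104.510) km/h.
Velocity of drone relative to seaplane = (19.070, -21.180) − (-104.510, 104.510) = (123.581, -125.690) km/h.
Magnitude = |(123.581, -125.690)| = 176.267 km/h.

176.3 km/h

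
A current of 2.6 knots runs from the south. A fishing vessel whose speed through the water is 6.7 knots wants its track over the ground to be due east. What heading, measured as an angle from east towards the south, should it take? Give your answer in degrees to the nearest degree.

The current pushes perpendicular to the desired track; the heading must have a component into the current equal to 2.6 knots: 6.7 sin θ = 2.6.
sin θ = 0.3881, so θ = 22.834°.

23°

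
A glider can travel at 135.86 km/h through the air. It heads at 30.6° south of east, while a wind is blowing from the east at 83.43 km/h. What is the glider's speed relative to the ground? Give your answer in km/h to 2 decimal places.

Taking east as x and north as y: velocity relative to the air = (116.940, -69.158) km/h; the air relative to ground = (-83.430, 0.000) km/h.
Velocity relative to ground = (116.940, -69.158) + (-83.430, 0.000) = (33.510, -69.158) km/h.
Speed = |(33.510, -69.158)| = 76.849 km/h.

76.85 km/h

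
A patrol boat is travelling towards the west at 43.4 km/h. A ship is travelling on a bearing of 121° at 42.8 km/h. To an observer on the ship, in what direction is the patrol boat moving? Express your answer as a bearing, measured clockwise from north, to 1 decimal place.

285.4°

Taking east as x and north as y: patrol boat velocity = (-43.400, 0.000) km/h; ship velocity = (36.687, -22.044) km/h.
Velocity of patrol boat relative to ship = (-43.400, 0.000) − (36.687, -22.044) = (-80.087, 22.044) km/h.
Bearing = atan2(-80.09, 22.04) = 285.39° clockwise from north.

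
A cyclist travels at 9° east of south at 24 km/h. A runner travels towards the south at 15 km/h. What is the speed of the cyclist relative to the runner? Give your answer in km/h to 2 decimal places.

9.48 km/h

Taking east as x and north as y: cyclist velocity = (3.754, -23.705) km/h; runner velocity = (0.000, -15.000) km/h.
Velocity of cyclist relative to runner = (3.754, -23.705) − (0.000, -15.000) = (3.754, -8.705) km/h.
Magnitude = |(3.754, -8.705)| = 9.480 km/h.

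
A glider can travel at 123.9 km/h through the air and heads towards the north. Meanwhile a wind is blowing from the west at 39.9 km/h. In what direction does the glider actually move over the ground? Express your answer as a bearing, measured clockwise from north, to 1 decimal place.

Taking east as x and north as y: velocity relative to the air = (0.000, 123.900) km/h; the air relative to ground = (39.900, 0.000) km/h.
Velocity relative to ground = (0.000, 123.900) + (39.900, 0.000) = (39.900, 123.900) km/h.
Bearing = atan2(39.90, 123.90) = 17.85° clockwise from north.

017.9°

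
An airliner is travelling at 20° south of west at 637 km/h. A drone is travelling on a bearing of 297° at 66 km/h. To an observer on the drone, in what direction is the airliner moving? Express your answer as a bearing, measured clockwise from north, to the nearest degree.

245°

Taking east as x and north as y: airliner velocity = (-598.584, -217.867) km/h; drone velocity = (-58.806, 29.963) km/h.
Velocity of airliner relative to drone = (-598.584, -217.867) − (-58.806, 29.963) = (-539.778, -247.830) km/h.
Bearing = atan2(-539.78, -247.83) = 245.34° clockwise from north.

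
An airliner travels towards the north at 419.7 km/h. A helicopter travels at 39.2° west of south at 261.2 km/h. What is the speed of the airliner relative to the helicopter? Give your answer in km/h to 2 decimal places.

Taking east as x and north as y: airliner velocity = (0.000, 419.700) km/h; helicopter velocity = (-165.086, -202.416) km/h.
Velocity of airliner relative to helicopter = (0.000, 419.700) − (-165.086, -202.416) = (165.086, 622.116) km/h.
Magnitude = |(165.086, 622.116)| = 643.647 km/h.

643.65 km/h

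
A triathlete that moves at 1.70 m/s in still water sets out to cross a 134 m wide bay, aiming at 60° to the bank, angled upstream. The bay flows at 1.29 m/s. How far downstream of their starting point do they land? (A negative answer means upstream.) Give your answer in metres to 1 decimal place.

40.0 m

Perpendicular speed = 1.472 m/s; crossing time = 134 / 1.472 = 91.018 s.
Net downstream speed = 0.440 m/s.
Drift = 0.440 × 91.018 = 40.048 m (downstream).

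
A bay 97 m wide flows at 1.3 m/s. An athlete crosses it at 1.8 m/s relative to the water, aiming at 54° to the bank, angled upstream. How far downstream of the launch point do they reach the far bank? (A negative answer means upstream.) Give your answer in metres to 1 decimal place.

16.1 m

Perpendicular speed = 1.456 m/s; crossing time = 97 / 1.456 = 66.610 s.
Net downstream speed = 0.242 m/s.
Drift = 0.242 × 66.610 = 16.119 m (downstream).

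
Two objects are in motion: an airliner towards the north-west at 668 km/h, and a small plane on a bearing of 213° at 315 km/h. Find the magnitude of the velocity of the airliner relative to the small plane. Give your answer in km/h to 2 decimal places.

Taking east as x and north as y: airliner velocity = (-472.347, 472.347) km/h; small plane velocity = (-171.561, -264.181) km/h.
Velocity of airliner relative to small plane = (-472.347, 472.347) − (-171.561, -264.181) = (-300.786, 736.529) km/h.
Magnitude = |(-300.786, 736.529)| = 795.579 km/h.

795.58 km/h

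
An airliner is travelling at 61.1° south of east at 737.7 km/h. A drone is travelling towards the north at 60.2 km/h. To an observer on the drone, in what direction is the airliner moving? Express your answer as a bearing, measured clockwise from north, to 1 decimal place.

Taking east as x and north as y: airliner velocity = (356.517, -645.830) km/h; drone velocity = (0.000, 60.200) km/h.
Velocity of airliner relative to drone = (356.517, -645.830) − (0.000, 60.200) = (356.517, -706.030) km/h.
Bearing = atan2(356.52, -706.03) = 153.21° clockwise from north.

153.2°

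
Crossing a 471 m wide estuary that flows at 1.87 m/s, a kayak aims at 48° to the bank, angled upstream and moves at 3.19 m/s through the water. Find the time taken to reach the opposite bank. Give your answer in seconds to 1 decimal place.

The component of the kayak's velocity perpendicular to the bank is 3.19 × sin 48° = 2.371 m/s.
The current is parallel to the bank, so it does not affect the crossing time.
Time = 471 / 2.371 = 198.681 s.

198.7 s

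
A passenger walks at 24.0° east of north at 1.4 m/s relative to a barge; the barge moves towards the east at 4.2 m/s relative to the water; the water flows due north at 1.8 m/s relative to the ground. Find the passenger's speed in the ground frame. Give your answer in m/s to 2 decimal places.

5.68 m/s

In east/north components (m/s): passenger relative to barge = (0.569, 1.279); barge relative to water = (4.200, 0.000); water relative to ground = (0.000, 1.800).
Sum = (4.769, 3.079) m/s.
Speed = |(4.769, 3.079)| = 5.677 m/s.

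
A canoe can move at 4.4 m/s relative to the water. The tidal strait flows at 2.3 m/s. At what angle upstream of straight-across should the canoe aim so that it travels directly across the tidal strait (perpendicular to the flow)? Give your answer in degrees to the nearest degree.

32°

To cancel the current, the upstream component of the canoe's velocity must equal the flow: 4.4 sin θ = 2.3.
sin θ = 2.3 / 4.4 = 0.5227.
θ = arcsin(0.5227) = 31.515°.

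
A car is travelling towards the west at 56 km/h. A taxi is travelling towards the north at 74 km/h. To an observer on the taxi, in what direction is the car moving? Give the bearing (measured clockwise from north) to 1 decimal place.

Taking east as x and north as y: car velocity = (-56.000, 0.000) km/h; taxi velocity = (0.000, 74.000) km/h.
Velocity of car relative to taxi = (-56.000, 0.000) − (0.000, 74.000) = (-56.000, -74.000) km/h.
Bearing = atan2(-56.00, -74.00) = 217.12° clockwise from north.

217.1°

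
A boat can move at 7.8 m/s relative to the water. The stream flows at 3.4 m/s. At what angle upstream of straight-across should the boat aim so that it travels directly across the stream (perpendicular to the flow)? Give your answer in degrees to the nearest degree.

26°

To cancel the current, the upstream component of the boat's velocity must equal the flow: 7.8 sin θ = 3.4.
sin θ = 3.4 / 7.8 = 0.4359.
θ = arcsin(0.4359) = 25.842°.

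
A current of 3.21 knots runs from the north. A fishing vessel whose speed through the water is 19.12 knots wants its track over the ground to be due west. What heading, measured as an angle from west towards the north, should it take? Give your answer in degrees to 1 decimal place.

The current pushes perpendicular to the desired track; the heading must have a component into the current equal to 3.21 knots: 19.12 sin θ = 3.21.
sin θ = 0.1679, so θ = 9.665°.

9.7°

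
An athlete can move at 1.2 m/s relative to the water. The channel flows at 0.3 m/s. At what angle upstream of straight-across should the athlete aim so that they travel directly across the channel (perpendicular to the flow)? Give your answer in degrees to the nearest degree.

To cancel the current, the upstream component of the athlete's velocity must equal the flow: 1.2 sin θ = 0.3.
sin θ = 0.3 / 1.2 = 0.2500.
θ = arcsin(0.2500) = 14.478°.

14°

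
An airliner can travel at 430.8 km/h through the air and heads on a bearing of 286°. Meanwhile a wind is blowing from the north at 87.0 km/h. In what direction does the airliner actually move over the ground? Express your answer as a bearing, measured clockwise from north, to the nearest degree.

274°

Taking east as x and north as y: velocity relative to the air = (-414.112, 118.745) km/h; the air relative to ground = (0.000, -87.000) km/h.
Velocity relative to ground = (-414.112, 118.745) + (0.000, -87.000) = (-414.112, 31.745) km/h.
Bearing = atan2(-414.11, 31.74) = 274.38° clockwise from north.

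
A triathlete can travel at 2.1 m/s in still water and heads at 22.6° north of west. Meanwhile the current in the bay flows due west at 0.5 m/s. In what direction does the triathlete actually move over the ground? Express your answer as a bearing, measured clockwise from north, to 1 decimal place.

Taking east as x and north as y: velocity relative to the water = (-1.939, 0.807) m/s; the water relative to ground = (-0.500, 0.000) m/s.
Velocity relative to ground = (-1.939, 0.807) + (-0.500, 0.000) = (-2.439, 0.807) m/s.
Bearing = atan2(-2.44, 0.81) = 288.31° clockwise from north.

288.3°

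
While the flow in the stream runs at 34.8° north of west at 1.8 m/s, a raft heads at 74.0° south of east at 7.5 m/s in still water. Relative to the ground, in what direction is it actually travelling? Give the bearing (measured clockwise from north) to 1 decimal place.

Taking east as x and north as y: velocity relative to the water = (2.067, -7.209) m/s; the water relative to ground = (-1.478, 1.027) m/s.
Velocity relative to ground = (2.067, -7.209) + (-1.478, 1.027) = (0.589, -6.182) m/s.
Bearing = atan2(0.59, -6.18) = 174.56° clockwise from north.

174.6°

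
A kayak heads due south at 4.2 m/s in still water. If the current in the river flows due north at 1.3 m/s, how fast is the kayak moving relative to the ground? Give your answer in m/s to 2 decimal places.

Taking east as x and north as y: velocity relative to the water = (0.000, -4.200) m/s; the water relative to ground = (0.000, 1.300) m/s.
Velocity relative to ground = (0.000, -4.200) + (0.000, 1.300) = (0.000, -2.900) m/s.
Speed = |(0.000, -2.900)| = 2.900 m/s.

2.90 m/s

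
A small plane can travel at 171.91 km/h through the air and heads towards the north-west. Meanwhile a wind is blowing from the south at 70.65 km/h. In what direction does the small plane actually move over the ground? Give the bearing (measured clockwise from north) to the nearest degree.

Taking east as x and north as y: velocity relative to the air = (-121.559, 121.559) km/h; the air relative to ground = (0.000, 70.650) km/h.
Velocity relative to ground = (-121.559, 121.559) + (0.000, 70.650) = (-121.559, 192.209) km/h.
Bearing = atan2(-121.56, 192.21) = 327.69° clockwise from north.

328°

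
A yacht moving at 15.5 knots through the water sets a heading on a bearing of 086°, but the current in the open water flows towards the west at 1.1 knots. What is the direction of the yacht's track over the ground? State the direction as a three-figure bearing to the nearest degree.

086°

Taking east as x and north as y: velocity relative to the water = (15.462, 1.081) knots; the water relative to ground = (-1.100, 0.000) knots.
Velocity relative to ground = (15.462, 1.081) + (-1.100, 0.000) = (14.362, 1.081) knots.
Bearing = atan2(14.36, 1.08) = 85.69° clockwise from north.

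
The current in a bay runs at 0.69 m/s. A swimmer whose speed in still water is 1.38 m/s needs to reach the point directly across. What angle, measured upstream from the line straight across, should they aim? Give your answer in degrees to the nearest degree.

30°

To cancel the current, the upstream component of the swimmer's velocity must equal the flow: 1.38 sin θ = 0.69.
sin θ = 0.69 / 1.38 = 0.5000.
θ = arcsin(0.5000) = 30.000°.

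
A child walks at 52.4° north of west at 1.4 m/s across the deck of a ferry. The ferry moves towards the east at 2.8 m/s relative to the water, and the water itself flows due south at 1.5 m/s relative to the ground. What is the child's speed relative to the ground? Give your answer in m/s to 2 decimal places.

1.98 m/s

In east/north components (m/s): child relative to ferry = (-0.854, 1.109); ferry relative to water = (2.800, 0.000); water relative to ground = (0.000, -1.500).
Sum = (1.946, -0.391) m/s.
Speed = |(1.946, -0.391)| = 1.985 m/s.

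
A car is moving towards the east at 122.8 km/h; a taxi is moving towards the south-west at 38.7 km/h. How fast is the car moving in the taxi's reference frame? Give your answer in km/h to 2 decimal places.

152.64 km/h

Taking east as x and north as y: car velocity = (122.800, 0.000) km/h; taxi velocity = (-27.365, -27.365) km/h.
Velocity of car relative to taxi = (122.800, 0.000) − (-27.365, -27.365) = (150.165, 27.365) km/h.
Magnitude = |(150.165, 27.365)| = 152.638 km/h.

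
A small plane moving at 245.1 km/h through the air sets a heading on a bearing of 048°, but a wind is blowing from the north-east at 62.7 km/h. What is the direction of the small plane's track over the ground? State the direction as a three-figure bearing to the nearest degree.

Taking east as x and north as y: velocity relative to the air = (182.145, 164.004) km/h; the air relative to ground = (-44.336, -44.336) km/h.
Velocity relative to ground = (182.145, 164.004) + (-44.336, -44.336) = (137.809, 119.668) km/h.
Bearing = atan2(137.81, 119.67) = 49.03° clockwise from north.

049°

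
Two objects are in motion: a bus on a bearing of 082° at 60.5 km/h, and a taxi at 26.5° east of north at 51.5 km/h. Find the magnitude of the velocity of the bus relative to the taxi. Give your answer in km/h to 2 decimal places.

52.75 km/h

Taking east as x and north as y: bus velocity = (59.911, 8.420) km/h; taxi velocity = (22.979, 46.089) km/h.
Velocity of bus relative to taxi = (59.911, 8.420) − (22.979, 46.089) = (36.932, -37.669) km/h.
Magnitude = |(36.932, -37.669)| = 52.754 km/h.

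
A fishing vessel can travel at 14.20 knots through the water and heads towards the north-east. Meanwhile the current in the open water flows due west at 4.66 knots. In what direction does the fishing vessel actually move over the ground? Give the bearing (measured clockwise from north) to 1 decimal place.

028.2°

Taking east as x and north as y: velocity relative to the water = (10.041, 10.041) knots; the water relative to ground = (-4.660, 0.000) knots.
Velocity relative to ground = (10.041, 10.041) + (-4.660, 0.000) = (5.381, 10.041) knots.
Bearing = atan2(5.38, 10.04) = 28.19° clockwise from north.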